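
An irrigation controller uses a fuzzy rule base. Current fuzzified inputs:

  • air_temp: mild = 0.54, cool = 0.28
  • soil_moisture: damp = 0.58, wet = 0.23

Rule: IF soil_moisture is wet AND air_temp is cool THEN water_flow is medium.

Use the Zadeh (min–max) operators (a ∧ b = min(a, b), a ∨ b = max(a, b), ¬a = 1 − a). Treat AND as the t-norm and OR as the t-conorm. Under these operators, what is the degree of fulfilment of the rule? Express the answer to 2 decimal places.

firing strength: wet=0.23, cool=0.28; AND[min(a, b)] → w = 0.23

0.23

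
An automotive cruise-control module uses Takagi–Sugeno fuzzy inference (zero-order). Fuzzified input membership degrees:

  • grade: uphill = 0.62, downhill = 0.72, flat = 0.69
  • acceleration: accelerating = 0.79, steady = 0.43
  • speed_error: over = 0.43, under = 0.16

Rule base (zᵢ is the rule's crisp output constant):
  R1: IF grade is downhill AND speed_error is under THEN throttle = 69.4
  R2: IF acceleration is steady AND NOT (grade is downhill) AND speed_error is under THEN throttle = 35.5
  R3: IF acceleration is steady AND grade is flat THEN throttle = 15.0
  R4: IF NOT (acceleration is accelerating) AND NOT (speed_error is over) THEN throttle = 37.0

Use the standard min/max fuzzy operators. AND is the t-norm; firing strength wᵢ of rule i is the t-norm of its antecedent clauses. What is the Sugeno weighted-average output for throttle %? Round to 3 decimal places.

R1 (z=69.4): downhill=0.72, under=0.16; AND[min(a, b)] → w = 0.16
R2 (z=35.5): steady=0.43, ¬downhill=1−0.72=0.28, under=0.16; AND[min(a, b)] → w = 0.16
R3 (z=15.0): steady=0.43, flat=0.69; AND[min(a, b)] → w = 0.43
R4 (z=37.0): ¬accelerating=1−0.79=0.21, ¬over=1−0.43=0.57; AND[min(a, b)] → w = 0.21
Weighted average = (0.16·69.4 + 0.16·35.5 + 0.43·15.0 + 0.21·37.0) / (0.16 + 0.16 + 0.43 + 0.21)
  = 31.0040 / 0.9600 = 32.296

32.296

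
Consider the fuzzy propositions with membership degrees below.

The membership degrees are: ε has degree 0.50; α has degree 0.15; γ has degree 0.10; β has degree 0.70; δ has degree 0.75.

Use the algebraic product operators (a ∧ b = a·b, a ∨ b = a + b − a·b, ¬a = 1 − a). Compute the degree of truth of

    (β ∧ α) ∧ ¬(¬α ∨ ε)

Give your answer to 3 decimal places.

β ∧ α = a·b on (0.7000, 0.1500) = 0.1050
¬α = 1 − 0.1500 = 0.8500
¬α ∨ ε = a + b − a·b on (0.8500, 0.5000) = 0.9250
¬(¬α ∨ ε) = 1 − 0.9250 = 0.0750
(β ∧ α) ∧ ¬(¬α ∨ ε) = a·b on (0.1050, 0.0750) = 0.0079

0.008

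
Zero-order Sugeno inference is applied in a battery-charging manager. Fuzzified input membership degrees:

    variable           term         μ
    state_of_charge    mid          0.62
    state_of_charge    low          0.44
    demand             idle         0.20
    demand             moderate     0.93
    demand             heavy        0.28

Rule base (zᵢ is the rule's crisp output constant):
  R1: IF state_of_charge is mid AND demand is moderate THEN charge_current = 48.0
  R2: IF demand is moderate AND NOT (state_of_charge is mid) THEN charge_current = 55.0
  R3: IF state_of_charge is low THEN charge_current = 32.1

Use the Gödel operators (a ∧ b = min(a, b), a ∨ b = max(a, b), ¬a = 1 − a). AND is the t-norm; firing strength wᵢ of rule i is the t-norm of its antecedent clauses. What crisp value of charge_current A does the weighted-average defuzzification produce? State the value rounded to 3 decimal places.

44.989

R1 (z=48.0): mid=0.62, moderate=0.93; AND[min(a, b)] → w = 0.62
R2 (z=55.0): moderate=0.93, ¬mid=1−0.62=0.38; AND[min(a, b)] → w = 0.38
R3 (z=32.1): low=0.44 → w = 0.44
Weighted average = (0.62·48.0 + 0.38·55.0 + 0.44·32.1) / (0.62 + 0.38 + 0.44)
  = 64.7840 / 1.4400 = 44.989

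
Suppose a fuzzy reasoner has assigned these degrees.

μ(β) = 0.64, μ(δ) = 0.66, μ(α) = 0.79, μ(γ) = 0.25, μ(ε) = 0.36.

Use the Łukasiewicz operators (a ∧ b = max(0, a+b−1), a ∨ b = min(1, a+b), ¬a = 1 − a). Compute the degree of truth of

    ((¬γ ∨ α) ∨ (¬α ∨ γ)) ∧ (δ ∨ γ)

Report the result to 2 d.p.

0.91

¬γ = 1 − 0.25 = 0.75
¬γ ∨ α = min(1, a+b) on (0.75, 0.79) = 1.00
¬α = 1 − 0.79 = 0.21
¬α ∨ γ = min(1, a+b) on (0.21, 0.25) = 0.46
(¬γ ∨ α) ∨ (¬α ∨ γ) = min(1, a+b) on (1.00, 0.46) = 1.00
δ ∨ γ = min(1, a+b) on (0.66, 0.25) = 0.91
((¬γ ∨ α) ∨ (¬α ∨ γ)) ∧ (δ ∨ γ) = max(0, a+b−1) on (1.00, 0.91) = 0.91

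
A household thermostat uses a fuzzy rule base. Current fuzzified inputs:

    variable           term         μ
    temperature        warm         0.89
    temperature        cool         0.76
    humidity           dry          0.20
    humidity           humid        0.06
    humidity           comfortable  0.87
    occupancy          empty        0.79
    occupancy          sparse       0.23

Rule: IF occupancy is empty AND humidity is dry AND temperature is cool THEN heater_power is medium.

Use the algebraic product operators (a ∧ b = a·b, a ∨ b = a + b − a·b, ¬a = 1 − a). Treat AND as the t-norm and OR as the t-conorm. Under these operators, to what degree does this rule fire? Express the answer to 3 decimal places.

0.120

firing strength: empty=0.79, dry=0.20, cool=0.76; AND[a·b] → w = 0.1201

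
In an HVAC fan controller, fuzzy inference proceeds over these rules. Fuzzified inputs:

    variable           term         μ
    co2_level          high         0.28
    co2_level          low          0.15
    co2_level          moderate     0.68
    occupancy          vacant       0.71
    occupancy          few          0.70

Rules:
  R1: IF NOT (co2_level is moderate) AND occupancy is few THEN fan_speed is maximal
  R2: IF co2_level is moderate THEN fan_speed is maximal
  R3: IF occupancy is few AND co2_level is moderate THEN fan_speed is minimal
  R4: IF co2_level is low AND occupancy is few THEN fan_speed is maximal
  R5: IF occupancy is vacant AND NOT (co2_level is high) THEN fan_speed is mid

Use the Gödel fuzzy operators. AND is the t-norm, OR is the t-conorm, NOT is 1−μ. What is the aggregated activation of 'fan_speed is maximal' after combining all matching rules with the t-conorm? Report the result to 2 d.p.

0.68

R1: ¬moderate=1−0.68=0.32, few=0.70; AND[min(a, b)] → w = 0.32
R2: moderate=0.68 → w = 0.68
R3: few=0.70, moderate=0.68; AND[min(a, b)] → w = 0.68
R4: low=0.15, few=0.70; AND[min(a, b)] → w = 0.15
R5: vacant=0.71, ¬high=1−0.28=0.72; AND[min(a, b)] → w = 0.71
Rules with consequent 'maximal': {R1, R2, R4} → strengths 0.32, 0.68, 0.15
Aggregate via t-conorm [max(a, b)]: 0.68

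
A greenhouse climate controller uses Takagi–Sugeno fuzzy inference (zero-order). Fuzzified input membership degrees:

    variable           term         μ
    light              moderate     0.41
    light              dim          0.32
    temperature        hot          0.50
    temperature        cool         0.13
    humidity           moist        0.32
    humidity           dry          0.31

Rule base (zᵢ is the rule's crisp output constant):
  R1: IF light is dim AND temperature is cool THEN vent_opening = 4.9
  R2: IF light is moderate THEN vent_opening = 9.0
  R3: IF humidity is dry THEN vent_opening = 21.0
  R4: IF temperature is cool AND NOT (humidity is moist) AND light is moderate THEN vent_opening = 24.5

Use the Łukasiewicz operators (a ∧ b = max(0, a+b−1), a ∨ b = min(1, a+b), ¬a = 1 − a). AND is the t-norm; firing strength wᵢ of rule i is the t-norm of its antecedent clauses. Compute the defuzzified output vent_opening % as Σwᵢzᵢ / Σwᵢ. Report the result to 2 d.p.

14.17

R1 (z=4.9): dim=0.32, cool=0.13; AND[max(0, a+b−1)] → w = 0.00
R2 (z=9.0): moderate=0.41 → w = 0.41
R3 (z=21.0): dry=0.31 → w = 0.31
R4 (z=24.5): cool=0.13, ¬moist=1−0.32=0.68, moderate=0.41; AND[max(0, a+b−1)] → w = 0.00
Weighted average = (0.00·4.9 + 0.41·9.0 + 0.31·21.0 + 0.00·24.5) / (0.00 + 0.41 + 0.31 + 0.00)
  = 10.2000 / 0.7200 = 14.17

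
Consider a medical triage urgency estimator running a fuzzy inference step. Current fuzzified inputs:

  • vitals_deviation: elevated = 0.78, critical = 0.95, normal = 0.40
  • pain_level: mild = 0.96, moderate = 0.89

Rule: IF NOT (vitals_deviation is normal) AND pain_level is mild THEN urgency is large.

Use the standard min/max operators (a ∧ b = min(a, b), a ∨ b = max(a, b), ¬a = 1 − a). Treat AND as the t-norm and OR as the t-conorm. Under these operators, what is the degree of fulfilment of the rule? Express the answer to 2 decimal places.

0.60

firing strength: ¬normal=1−0.40=0.60, mild=0.96; AND[min(a, b)] → w = 0.60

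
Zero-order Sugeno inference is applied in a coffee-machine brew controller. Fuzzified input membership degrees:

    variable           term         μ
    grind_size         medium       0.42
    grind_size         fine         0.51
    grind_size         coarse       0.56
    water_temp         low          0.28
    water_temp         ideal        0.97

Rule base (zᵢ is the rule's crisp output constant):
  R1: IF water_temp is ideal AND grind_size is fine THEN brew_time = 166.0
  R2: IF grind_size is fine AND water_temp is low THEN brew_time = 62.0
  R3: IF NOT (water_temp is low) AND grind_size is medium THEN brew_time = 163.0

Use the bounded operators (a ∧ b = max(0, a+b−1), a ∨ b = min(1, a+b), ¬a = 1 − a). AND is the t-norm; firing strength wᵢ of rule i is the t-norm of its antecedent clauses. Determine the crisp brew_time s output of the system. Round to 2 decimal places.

165.32

R1 (z=166.0): ideal=0.97, fine=0.51; AND[max(0, a+b−1)] → w = 0.48
R2 (z=62.0): fine=0.51, low=0.28; AND[max(0, a+b−1)] → w = 0.00
R3 (z=163.0): ¬low=1−0.28=0.72, medium=0.42; AND[max(0, a+b−1)] → w = 0.14
Weighted average = (0.48·166.0 + 0.00·62.0 + 0.14·163.0) / (0.48 + 0.00 + 0.14)
  = 102.5000 / 0.6200 = 165.32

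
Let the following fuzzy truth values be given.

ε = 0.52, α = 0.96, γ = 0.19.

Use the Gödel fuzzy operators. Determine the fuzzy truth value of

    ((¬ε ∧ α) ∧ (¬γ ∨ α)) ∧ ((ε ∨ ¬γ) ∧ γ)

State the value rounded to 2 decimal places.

0.19

¬ε = 1 − 0.52 = 0.48
¬ε ∧ α = min(a, b) on (0.48, 0.96) = 0.48
¬γ = 1 − 0.19 = 0.81
¬γ ∨ α = max(a, b) on (0.81, 0.96) = 0.96
(¬ε ∧ α) ∧ (¬γ ∨ α) = min(a, b) on (0.48, 0.96) = 0.48
¬γ = 1 − 0.19 = 0.81
ε ∨ ¬γ = max(a, b) on (0.52, 0.81) = 0.81
(ε ∨ ¬γ) ∧ γ = min(a, b) on (0.81, 0.19) = 0.19
((¬ε ∧ α) ∧ (¬γ ∨ α)) ∧ ((ε ∨ ¬γ) ∧ γ) = min(a, b) on (0.48, 0.19) = 0.19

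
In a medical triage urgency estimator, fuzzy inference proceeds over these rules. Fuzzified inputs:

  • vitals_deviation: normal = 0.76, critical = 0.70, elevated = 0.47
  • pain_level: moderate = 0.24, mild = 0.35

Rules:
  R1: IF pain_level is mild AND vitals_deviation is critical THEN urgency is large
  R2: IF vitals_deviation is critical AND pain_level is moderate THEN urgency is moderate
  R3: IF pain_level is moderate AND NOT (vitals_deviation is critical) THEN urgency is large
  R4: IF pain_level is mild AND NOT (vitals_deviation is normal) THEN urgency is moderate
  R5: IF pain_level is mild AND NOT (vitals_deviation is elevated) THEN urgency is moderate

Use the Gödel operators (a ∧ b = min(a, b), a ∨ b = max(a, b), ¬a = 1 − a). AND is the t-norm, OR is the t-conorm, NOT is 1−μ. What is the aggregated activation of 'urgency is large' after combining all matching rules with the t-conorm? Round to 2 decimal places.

R1: mild=0.35, critical=0.70; AND[min(a, b)] → w = 0.35
R2: critical=0.70, moderate=0.24; AND[min(a, b)] → w = 0.24
R3: moderate=0.24, ¬critical=1−0.70=0.30; AND[min(a, b)] → w = 0.24
R4: mild=0.35, ¬normal=1−0.76=0.24; AND[min(a, b)] → w = 0.24
R5: mild=0.35, ¬elevated=1−0.47=0.53; AND[min(a, b)] → w = 0.35
Rules with consequent 'large': {R1, R3} → strengths 0.35, 0.24
Aggregate via t-conorm [max(a, b)]: 0.35

0.35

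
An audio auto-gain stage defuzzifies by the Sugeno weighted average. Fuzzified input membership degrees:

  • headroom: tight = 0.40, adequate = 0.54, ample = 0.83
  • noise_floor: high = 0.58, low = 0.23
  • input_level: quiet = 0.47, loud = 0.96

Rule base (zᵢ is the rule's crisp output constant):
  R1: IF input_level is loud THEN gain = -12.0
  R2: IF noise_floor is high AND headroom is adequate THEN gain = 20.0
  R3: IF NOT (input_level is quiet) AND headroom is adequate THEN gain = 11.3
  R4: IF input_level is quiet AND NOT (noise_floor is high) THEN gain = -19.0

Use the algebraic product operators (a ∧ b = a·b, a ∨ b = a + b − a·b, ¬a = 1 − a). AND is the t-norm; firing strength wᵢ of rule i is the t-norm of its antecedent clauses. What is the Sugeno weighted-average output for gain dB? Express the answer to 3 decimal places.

-3.286

R1 (z=-12.0): loud=0.96 → w = 0.9600
R2 (z=20.0): high=0.58, adequate=0.54; AND[a·b] → w = 0.3132
R3 (z=11.3): ¬quiet=1−0.47=0.53, adequate=0.54; AND[a·b] → w = 0.2862
R4 (z=-19.0): quiet=0.47, ¬high=1−0.58=0.42; AND[a·b] → w = 0.1974
Weighted average = (0.9600·-12.0 + 0.3132·20.0 + 0.2862·11.3 + 0.1974·-19.0) / (0.9600 + 0.3132 + 0.2862 + 0.1974)
  = -5.7725 / 1.7568 = -3.286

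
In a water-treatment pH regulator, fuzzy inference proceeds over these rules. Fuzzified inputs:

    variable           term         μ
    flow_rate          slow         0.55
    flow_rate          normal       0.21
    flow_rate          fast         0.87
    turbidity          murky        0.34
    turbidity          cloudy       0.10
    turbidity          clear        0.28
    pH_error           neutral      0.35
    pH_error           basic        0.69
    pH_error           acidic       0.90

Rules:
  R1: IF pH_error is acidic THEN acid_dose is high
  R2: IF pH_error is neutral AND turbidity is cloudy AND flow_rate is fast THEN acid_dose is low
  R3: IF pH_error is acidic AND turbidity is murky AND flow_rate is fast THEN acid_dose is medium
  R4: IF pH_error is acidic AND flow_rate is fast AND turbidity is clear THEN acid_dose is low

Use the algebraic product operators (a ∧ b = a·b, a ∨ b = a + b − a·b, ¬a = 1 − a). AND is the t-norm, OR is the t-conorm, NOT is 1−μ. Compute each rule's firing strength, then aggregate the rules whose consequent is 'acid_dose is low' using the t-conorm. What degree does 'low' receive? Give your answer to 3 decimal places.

R1: acidic=0.90 → w = 0.9000
R2: neutral=0.35, cloudy=0.10, fast=0.87; AND[a·b] → w = 0.0304
R3: acidic=0.90, murky=0.34, fast=0.87; AND[a·b] → w = 0.2662
R4: acidic=0.90, fast=0.87, clear=0.28; AND[a·b] → w = 0.2192
Rules with consequent 'low': {R2, R4} → strengths 0.0304, 0.2192
Aggregate via t-conorm [a + b − a·b]: 0.2430

0.243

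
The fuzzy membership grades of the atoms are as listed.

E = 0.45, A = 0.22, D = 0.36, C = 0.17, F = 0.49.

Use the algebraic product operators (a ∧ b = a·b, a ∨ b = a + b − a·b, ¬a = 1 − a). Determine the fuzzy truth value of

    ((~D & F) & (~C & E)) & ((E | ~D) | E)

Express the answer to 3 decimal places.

~D = 1 − 0.3600 = 0.6400
~D & F = a·b on (0.6400, 0.4900) = 0.3136
~C = 1 − 0.1700 = 0.8300
~C & E = a·b on (0.8300, 0.4500) = 0.3735
(~D & F) & (~C & E) = a·b on (0.3136, 0.3735) = 0.1171
~D = 1 − 0.3600 = 0.6400
E | ~D = a + b − a·b on (0.4500, 0.6400) = 0.8020
(E | ~D) | E = a + b − a·b on (0.8020, 0.4500) = 0.8911
((~D & F) & (~C & E)) & ((E | ~D) | E) = a·b on (0.1171, 0.8911) = 0.1044

0.104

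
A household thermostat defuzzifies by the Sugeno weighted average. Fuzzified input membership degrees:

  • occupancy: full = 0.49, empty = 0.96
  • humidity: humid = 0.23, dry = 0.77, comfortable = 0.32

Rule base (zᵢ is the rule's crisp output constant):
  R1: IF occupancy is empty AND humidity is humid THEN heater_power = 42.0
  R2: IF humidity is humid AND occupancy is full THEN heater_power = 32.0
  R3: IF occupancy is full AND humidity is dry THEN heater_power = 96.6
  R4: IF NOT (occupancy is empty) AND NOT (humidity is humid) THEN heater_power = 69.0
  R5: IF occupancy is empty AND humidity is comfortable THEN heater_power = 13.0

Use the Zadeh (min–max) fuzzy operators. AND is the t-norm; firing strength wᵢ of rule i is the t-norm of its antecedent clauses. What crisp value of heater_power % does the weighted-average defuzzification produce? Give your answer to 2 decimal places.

R1 (z=42.0): empty=0.96, humid=0.23; AND[min(a, b)] → w = 0.23
R2 (z=32.0): humid=0.23, full=0.49; AND[min(a, b)] → w = 0.23
R3 (z=96.6): full=0.49, dry=0.77; AND[min(a, b)] → w = 0.49
R4 (z=69.0): ¬empty=1−0.96=0.04, ¬humid=1−0.23=0.77; AND[min(a, b)] → w = 0.04
R5 (z=13.0): empty=0.96, comfortable=0.32; AND[min(a, b)] → w = 0.32
Weighted average = (0.23·42.0 + 0.23·32.0 + 0.49·96.6 + 0.04·69.0 + 0.32·13.0) / (0.23 + 0.23 + 0.49 + 0.04 + 0.32)
  = 71.2740 / 1.3100 = 54.41

54.41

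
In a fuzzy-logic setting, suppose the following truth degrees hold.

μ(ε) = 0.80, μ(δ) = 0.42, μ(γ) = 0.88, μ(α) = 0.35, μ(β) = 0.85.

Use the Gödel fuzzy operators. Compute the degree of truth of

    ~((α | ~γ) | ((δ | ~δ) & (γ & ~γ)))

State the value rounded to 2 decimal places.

~γ = 1 − 0.88 = 0.12
α | ~γ = max(a, b) on (0.35, 0.12) = 0.35
~δ = 1 − 0.42 = 0.58
δ | ~δ = max(a, b) on (0.42, 0.58) = 0.58
~γ = 1 − 0.88 = 0.12
γ & ~γ = min(a, b) on (0.88, 0.12) = 0.12
(δ | ~δ) & (γ & ~γ) = min(a, b) on (0.58, 0.12) = 0.12
(α | ~γ) | ((δ | ~δ) & (γ & ~γ)) = max(a, b) on (0.35, 0.12) = 0.35
~((α | ~γ) | ((δ | ~δ) & (γ & ~γ))) = 1 − 0.35 = 0.65

0.65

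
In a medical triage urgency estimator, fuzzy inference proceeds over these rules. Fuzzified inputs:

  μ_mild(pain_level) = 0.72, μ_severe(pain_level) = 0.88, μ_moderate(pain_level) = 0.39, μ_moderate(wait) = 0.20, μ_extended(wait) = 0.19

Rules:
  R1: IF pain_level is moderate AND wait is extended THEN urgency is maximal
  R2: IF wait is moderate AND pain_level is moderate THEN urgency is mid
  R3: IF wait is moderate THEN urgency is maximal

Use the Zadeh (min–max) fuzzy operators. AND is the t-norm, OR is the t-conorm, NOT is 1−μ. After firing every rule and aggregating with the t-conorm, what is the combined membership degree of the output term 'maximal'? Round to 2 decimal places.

0.20

R1: moderate=0.39, extended=0.19; AND[min(a, b)] → w = 0.19
R2: moderate=0.20, moderate=0.39; AND[min(a, b)] → w = 0.20
R3: moderate=0.20 → w = 0.20
Rules with consequent 'maximal': {R1, R3} → strengths 0.19, 0.20
Aggregate via t-conorm [max(a, b)]: 0.20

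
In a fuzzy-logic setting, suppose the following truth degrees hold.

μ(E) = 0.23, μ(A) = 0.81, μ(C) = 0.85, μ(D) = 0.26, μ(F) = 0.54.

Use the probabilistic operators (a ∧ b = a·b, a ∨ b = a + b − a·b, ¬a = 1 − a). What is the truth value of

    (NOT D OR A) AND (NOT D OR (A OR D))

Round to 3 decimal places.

NOT D = 1 − 0.2600 = 0.7400
NOT D OR A = a + b − a·b on (0.7400, 0.8100) = 0.9506
NOT D = 1 − 0.2600 = 0.7400
A OR D = a + b − a·b on (0.8100, 0.2600) = 0.8594
NOT D OR (A OR D) = a + b − a·b on (0.7400, 0.8594) = 0.9634
(NOT D OR A) AND (NOT D OR (A OR D)) = a·b on (0.9506, 0.9634) = 0.9158

0.916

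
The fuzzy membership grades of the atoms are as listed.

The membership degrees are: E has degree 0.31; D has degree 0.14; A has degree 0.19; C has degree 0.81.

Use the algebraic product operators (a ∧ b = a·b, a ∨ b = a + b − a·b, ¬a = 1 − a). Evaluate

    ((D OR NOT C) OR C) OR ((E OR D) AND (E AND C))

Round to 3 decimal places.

NOT C = 1 − 0.8100 = 0.1900
D OR NOT C = a + b − a·b on (0.1400, 0.1900) = 0.3034
(D OR NOT C) OR C = a + b − a·b on (0.3034, 0.8100) = 0.8676
E OR D = a + b − a·b on (0.3100, 0.1400) = 0.4066
E AND C = a·b on (0.3100, 0.8100) = 0.2511
(E OR D) AND (E AND C) = a·b on (0.4066, 0.2511) = 0.1021
((D OR NOT C) OR C) OR ((E OR D) AND (E AND C)) = a + b − a·b on (0.8676, 0.1021) = 0.8812

0.881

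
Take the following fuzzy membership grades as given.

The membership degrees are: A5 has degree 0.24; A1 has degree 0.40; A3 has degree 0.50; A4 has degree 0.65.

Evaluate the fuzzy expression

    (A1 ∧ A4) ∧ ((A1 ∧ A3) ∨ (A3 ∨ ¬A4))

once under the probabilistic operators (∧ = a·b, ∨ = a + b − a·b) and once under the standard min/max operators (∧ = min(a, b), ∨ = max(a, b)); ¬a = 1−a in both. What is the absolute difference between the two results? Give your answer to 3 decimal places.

0.208

Under probabilistic:
  A1 ∧ A4 = a·b on (0.4000, 0.6500) = 0.2600
  A1 ∧ A3 = a·b on (0.4000, 0.5000) = 0.2000
  ¬A4 = 1 − 0.6500 = 0.3500
  A3 ∨ ¬A4 = a + b − a·b on (0.5000, 0.3500) = 0.6750
  (A1 ∧ A3) ∨ (A3 ∨ ¬A4) = a + b − a·b on (0.2000, 0.6750) = 0.7400
  (A1 ∧ A4) ∧ ((A1 ∧ A3) ∨ (A3 ∨ ¬A4)) = a·b on (0.2600, 0.7400) = 0.1924
  → value = 0.1924
Under standard min/max:
  A1 ∧ A4 = min(a, b) on (0.40, 0.65) = 0.40
  A1 ∧ A3 = min(a, b) on (0.40, 0.50) = 0.40
  ¬A4 = 1 − 0.65 = 0.35
  A3 ∨ ¬A4 = max(a, b) on (0.50, 0.35) = 0.50
  (A1 ∧ A3) ∨ (A3 ∨ ¬A4) = max(a, b) on (0.40, 0.50) = 0.50
  (A1 ∧ A4) ∧ ((A1 ∧ A3) ∨ (A3 ∨ ¬A4)) = min(a, b) on (0.40, 0.50) = 0.40
  → value = 0.4000
|0.1924 − 0.4000| = 0.208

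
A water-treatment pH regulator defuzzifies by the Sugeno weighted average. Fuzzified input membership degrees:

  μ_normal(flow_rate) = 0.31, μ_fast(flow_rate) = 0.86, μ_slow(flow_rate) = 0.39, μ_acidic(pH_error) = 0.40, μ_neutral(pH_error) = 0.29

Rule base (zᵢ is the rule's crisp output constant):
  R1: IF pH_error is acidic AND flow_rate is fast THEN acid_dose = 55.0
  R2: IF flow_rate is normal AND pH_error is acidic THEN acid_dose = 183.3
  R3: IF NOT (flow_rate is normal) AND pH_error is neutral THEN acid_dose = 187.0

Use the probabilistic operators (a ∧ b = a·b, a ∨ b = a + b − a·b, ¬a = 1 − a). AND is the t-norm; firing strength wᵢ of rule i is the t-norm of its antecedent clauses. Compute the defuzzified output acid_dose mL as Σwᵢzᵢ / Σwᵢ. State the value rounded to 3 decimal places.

R1 (z=55.0): acidic=0.40, fast=0.86; AND[a·b] → w = 0.3440
R2 (z=183.3): normal=0.31, acidic=0.40; AND[a·b] → w = 0.1240
R3 (z=187.0): ¬normal=1−0.31=0.69, neutral=0.29; AND[a·b] → w = 0.2001
Weighted average = (0.3440·55.0 + 0.1240·183.3 + 0.2001·187.0) / (0.3440 + 0.1240 + 0.2001)
  = 79.0679 / 0.6681 = 118.347

118.347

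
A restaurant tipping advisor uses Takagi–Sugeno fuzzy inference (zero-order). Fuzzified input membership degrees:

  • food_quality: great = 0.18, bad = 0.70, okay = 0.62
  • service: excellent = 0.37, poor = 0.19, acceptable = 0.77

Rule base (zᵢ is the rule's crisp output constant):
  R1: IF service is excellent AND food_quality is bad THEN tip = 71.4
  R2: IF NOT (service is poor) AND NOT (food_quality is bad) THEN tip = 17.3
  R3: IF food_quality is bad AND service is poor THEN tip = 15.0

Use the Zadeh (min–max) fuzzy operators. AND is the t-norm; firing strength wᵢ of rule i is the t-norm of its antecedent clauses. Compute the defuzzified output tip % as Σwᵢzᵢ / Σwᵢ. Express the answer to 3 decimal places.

40.067

R1 (z=71.4): excellent=0.37, bad=0.70; AND[min(a, b)] → w = 0.37
R2 (z=17.3): ¬poor=1−0.19=0.81, ¬bad=1−0.70=0.30; AND[min(a, b)] → w = 0.30
R3 (z=15.0): bad=0.70, poor=0.19; AND[min(a, b)] → w = 0.19
Weighted average = (0.37·71.4 + 0.30·17.3 + 0.19·15.0) / (0.37 + 0.30 + 0.19)
  = 34.4580 / 0.8600 = 40.067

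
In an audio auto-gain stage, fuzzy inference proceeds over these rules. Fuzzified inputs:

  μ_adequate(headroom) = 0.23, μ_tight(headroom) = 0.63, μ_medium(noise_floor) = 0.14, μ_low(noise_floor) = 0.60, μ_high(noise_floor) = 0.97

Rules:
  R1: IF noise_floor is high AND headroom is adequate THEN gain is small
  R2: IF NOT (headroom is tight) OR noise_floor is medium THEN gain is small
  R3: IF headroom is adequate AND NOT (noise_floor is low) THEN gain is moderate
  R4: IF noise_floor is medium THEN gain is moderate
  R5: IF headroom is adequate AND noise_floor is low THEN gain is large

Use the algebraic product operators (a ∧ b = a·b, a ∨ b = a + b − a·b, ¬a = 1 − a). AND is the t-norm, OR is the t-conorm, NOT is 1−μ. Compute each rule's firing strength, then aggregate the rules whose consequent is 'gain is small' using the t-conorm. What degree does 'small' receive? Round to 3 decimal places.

R1: high=0.97, adequate=0.23; AND[a·b] → w = 0.2231
R2: ¬tight=1−0.63=0.37, medium=0.14; OR[a + b − a·b] → w = 0.4582
R3: adequate=0.23, ¬low=1−0.60=0.40; AND[a·b] → w = 0.0920
R4: medium=0.14 → w = 0.1400
R5: adequate=0.23, low=0.60; AND[a·b] → w = 0.1380
Rules with consequent 'small': {R1, R2} → strengths 0.2231, 0.4582
Aggregate via t-conorm [a + b − a·b]: 0.5791

0.579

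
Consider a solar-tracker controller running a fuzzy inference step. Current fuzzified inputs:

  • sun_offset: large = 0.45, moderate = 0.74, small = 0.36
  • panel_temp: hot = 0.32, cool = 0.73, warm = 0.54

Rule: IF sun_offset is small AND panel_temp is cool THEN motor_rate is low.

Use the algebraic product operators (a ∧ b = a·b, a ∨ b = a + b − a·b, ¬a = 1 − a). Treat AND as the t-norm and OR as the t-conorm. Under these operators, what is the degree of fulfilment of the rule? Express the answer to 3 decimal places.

0.263

firing strength: small=0.36, cool=0.73; AND[a·b] → w = 0.2628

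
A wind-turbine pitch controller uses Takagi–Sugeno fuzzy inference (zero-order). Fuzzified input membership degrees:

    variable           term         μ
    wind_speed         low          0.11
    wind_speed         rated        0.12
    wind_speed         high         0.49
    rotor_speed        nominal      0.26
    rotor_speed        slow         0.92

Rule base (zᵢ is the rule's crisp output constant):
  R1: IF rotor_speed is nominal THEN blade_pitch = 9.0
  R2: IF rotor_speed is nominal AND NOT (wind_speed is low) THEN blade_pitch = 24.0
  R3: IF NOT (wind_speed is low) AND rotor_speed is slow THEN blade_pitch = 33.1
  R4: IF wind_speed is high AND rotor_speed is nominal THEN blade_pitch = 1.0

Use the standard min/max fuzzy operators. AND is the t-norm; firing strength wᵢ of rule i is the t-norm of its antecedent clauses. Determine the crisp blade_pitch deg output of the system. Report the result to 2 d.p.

22.93

R1 (z=9.0): nominal=0.26 → w = 0.26
R2 (z=24.0): nominal=0.26, ¬low=1−0.11=0.89; AND[min(a, b)] → w = 0.26
R3 (z=33.1): ¬low=1−0.11=0.89, slow=0.92; AND[min(a, b)] → w = 0.89
R4 (z=1.0): high=0.49, nominal=0.26; AND[min(a, b)] → w = 0.26
Weighted average = (0.26·9.0 + 0.26·24.0 + 0.89·33.1 + 0.26·1.0) / (0.26 + 0.26 + 0.89 + 0.26)
  = 38.2990 / 1.6700 = 22.93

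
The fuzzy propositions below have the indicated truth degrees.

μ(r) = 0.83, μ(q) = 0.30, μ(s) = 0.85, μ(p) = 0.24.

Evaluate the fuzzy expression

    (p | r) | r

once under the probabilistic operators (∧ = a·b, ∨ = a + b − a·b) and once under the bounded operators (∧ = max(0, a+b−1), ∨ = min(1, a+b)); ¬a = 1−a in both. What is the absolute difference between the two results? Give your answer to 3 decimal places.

Under probabilistic:
  p | r = a + b − a·b on (0.2400, 0.8300) = 0.8708
  (p | r) | r = a + b − a·b on (0.8708, 0.8300) = 0.9780
  → value = 0.9780
Under bounded:
  p | r = min(1, a+b) on (0.24, 0.83) = 1.00
  (p | r) | r = min(1, a+b) on (1.00, 0.83) = 1.00
  → value = 1.0000
|0.9780 − 1.0000| = 0.022

0.022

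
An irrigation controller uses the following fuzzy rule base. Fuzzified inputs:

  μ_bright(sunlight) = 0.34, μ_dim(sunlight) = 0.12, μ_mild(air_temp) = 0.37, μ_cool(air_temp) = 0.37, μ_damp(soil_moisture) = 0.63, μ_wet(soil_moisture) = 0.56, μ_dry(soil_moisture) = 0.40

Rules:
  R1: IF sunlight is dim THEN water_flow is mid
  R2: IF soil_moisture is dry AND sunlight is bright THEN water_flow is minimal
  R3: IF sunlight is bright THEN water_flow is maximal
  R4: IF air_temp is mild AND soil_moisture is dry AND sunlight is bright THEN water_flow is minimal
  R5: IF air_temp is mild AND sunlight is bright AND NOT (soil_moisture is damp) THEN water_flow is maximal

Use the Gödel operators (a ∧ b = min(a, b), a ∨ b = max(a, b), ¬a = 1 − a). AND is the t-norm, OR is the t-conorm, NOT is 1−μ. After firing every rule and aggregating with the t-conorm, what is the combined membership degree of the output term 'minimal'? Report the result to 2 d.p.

0.34

R1: dim=0.12 → w = 0.12
R2: dry=0.40, bright=0.34; AND[min(a, b)] → w = 0.34
R3: bright=0.34 → w = 0.34
R4: mild=0.37, dry=0.40, bright=0.34; AND[min(a, b)] → w = 0.34
R5: mild=0.37, bright=0.34, ¬damp=1−0.63=0.37; AND[min(a, b)] → w = 0.34
Rules with consequent 'minimal': {R2, R4} → strengths 0.34, 0.34
Aggregate via t-conorm [max(a, b)]: 0.34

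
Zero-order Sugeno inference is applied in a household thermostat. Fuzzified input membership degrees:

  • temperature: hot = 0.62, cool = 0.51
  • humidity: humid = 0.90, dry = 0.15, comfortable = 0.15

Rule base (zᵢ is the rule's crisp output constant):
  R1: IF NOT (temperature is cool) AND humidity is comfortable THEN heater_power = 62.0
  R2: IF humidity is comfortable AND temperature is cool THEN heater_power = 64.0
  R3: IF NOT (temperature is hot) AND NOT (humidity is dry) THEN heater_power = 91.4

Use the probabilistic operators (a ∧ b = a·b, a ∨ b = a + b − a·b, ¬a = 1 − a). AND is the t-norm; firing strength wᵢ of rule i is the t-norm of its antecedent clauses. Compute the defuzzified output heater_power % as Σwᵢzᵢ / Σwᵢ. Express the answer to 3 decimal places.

R1 (z=62.0): ¬cool=1−0.51=0.49, comfortable=0.15; AND[a·b] → w = 0.0735
R2 (z=64.0): comfortable=0.15, cool=0.51; AND[a·b] → w = 0.0765
R3 (z=91.4): ¬hot=1−0.62=0.38, ¬dry=1−0.15=0.85; AND[a·b] → w = 0.3230
Weighted average = (0.0735·62.0 + 0.0765·64.0 + 0.3230·91.4) / (0.0735 + 0.0765 + 0.3230)
  = 38.9752 / 0.4730 = 82.400

82.400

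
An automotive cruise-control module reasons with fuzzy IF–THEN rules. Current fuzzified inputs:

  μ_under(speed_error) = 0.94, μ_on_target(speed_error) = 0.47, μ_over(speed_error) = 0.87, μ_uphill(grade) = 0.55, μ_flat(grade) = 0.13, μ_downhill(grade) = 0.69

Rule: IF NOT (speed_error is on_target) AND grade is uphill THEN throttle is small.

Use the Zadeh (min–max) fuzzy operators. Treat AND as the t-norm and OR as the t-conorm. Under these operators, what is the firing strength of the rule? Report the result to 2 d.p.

0.53

firing strength: ¬on_target=1−0.47=0.53, uphill=0.55; AND[min(a, b)] → w = 0.53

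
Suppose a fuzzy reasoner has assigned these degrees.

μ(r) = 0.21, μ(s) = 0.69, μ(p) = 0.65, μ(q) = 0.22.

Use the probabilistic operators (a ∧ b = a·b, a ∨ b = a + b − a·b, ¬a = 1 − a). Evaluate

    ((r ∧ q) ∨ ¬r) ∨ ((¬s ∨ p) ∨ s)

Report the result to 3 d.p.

r ∧ q = a·b on (0.2100, 0.2200) = 0.0462
¬r = 1 − 0.2100 = 0.7900
(r ∧ q) ∨ ¬r = a + b − a·b on (0.0462, 0.7900) = 0.7997
¬s = 1 − 0.6900 = 0.3100
¬s ∨ p = a + b − a·b on (0.3100, 0.6500) = 0.7585
(¬s ∨ p) ∨ s = a + b − a·b on (0.7585, 0.6900) = 0.9251
((r ∧ q) ∨ ¬r) ∨ ((¬s ∨ p) ∨ s) = a + b − a·b on (0.7997, 0.9251) = 0.9850

0.985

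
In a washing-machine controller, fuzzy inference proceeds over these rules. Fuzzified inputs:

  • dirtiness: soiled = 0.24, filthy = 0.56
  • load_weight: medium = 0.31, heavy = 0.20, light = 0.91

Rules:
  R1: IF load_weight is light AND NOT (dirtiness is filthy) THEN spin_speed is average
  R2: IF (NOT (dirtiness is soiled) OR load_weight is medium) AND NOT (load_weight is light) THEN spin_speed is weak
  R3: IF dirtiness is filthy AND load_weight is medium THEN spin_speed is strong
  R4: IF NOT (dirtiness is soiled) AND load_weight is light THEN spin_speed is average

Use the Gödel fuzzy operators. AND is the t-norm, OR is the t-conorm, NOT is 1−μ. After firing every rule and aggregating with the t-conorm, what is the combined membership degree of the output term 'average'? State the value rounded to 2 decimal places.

0.76

R1: light=0.91, ¬filthy=1−0.56=0.44; AND[min(a, b)] → w = 0.44
R2: (¬soiled=1−0.24=0.76 OR medium=0.31) = 0.76; AND[min(a, b)] with ¬light=1−0.91=0.09 → w = 0.09
R3: filthy=0.56, medium=0.31; AND[min(a, b)] → w = 0.31
R4: ¬soiled=1−0.24=0.76, light=0.91; AND[min(a, b)] → w = 0.76
Rules with consequent 'average': {R1, R4} → strengths 0.44, 0.76
Aggregate via t-conorm [max(a, b)]: 0.76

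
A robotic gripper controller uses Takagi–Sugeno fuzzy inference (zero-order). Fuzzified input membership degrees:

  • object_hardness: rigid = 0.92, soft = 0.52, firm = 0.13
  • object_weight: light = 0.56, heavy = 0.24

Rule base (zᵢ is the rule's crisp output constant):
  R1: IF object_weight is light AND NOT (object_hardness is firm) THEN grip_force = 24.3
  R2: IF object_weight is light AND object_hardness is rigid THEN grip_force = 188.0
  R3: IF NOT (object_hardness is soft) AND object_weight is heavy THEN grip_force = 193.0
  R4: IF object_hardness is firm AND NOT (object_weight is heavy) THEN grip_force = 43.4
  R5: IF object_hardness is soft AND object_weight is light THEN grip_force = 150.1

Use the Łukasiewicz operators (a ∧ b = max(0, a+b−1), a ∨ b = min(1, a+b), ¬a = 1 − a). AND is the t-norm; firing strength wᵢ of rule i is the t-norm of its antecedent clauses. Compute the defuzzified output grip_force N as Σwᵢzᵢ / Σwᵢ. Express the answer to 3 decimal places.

R1 (z=24.3): light=0.56, ¬firm=1−0.13=0.87; AND[max(0, a+b−1)] → w = 0.43
R2 (z=188.0): light=0.56, rigid=0.92; AND[max(0, a+b−1)] → w = 0.48
R3 (z=193.0): ¬soft=1−0.52=0.48, heavy=0.24; AND[max(0, a+b−1)] → w = 0.00
R4 (z=43.4): firm=0.13, ¬heavy=1−0.24=0.76; AND[max(0, a+b−1)] → w = 0.00
R5 (z=150.1): soft=0.52, light=0.56; AND[max(0, a+b−1)] → w = 0.08
Weighted average = (0.43·24.3 + 0.48·188.0 + 0.00·193.0 + 0.00·43.4 + 0.08·150.1) / (0.43 + 0.48 + 0.00 + 0.00 + 0.08)
  = 112.6970 / 0.9900 = 113.835

113.835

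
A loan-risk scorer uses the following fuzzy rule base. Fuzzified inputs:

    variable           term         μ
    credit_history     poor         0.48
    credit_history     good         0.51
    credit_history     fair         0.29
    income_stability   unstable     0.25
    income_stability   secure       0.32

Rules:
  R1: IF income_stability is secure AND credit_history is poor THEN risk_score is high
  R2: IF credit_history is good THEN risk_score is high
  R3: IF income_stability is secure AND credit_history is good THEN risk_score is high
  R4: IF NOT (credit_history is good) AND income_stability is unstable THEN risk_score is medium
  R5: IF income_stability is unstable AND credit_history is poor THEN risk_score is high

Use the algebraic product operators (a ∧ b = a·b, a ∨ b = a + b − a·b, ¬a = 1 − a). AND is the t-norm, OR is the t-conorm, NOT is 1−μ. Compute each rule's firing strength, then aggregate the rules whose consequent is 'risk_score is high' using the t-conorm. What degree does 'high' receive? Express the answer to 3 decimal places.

R1: secure=0.32, poor=0.48; AND[a·b] → w = 0.1536
R2: good=0.51 → w = 0.5100
R3: secure=0.32, good=0.51; AND[a·b] → w = 0.1632
R4: ¬good=1−0.51=0.49, unstable=0.25; AND[a·b] → w = 0.1225
R5: unstable=0.25, poor=0.48; AND[a·b] → w = 0.1200
Rules with consequent 'high': {R1, R2, R3, R5} → strengths 0.1536, 0.5100, 0.1632, 0.1200
Aggregate via t-conorm [a + b − a·b]: 0.6946

0.695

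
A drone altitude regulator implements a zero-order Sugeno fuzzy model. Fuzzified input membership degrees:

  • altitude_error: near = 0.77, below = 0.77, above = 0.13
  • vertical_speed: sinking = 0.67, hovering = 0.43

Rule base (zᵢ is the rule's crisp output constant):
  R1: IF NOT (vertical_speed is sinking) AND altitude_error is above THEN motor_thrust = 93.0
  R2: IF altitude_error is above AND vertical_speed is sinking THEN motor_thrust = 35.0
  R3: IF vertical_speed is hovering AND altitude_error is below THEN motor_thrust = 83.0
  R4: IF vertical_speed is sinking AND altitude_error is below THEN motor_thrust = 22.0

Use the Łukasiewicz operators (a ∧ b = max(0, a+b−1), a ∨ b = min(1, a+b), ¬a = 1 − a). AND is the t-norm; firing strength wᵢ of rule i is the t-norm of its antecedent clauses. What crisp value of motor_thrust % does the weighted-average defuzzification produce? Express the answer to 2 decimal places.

41.06

R1 (z=93.0): ¬sinking=1−0.67=0.33, above=0.13; AND[max(0, a+b−1)] → w = 0.00
R2 (z=35.0): above=0.13, sinking=0.67; AND[max(0, a+b−1)] → w = 0.00
R3 (z=83.0): hovering=0.43, below=0.77; AND[max(0, a+b−1)] → w = 0.20
R4 (z=22.0): sinking=0.67, below=0.77; AND[max(0, a+b−1)] → w = 0.44
Weighted average = (0.00·93.0 + 0.00·35.0 + 0.20·83.0 + 0.44·22.0) / (0.00 + 0.00 + 0.20 + 0.44)
  = 26.2800 / 0.6400 = 41.06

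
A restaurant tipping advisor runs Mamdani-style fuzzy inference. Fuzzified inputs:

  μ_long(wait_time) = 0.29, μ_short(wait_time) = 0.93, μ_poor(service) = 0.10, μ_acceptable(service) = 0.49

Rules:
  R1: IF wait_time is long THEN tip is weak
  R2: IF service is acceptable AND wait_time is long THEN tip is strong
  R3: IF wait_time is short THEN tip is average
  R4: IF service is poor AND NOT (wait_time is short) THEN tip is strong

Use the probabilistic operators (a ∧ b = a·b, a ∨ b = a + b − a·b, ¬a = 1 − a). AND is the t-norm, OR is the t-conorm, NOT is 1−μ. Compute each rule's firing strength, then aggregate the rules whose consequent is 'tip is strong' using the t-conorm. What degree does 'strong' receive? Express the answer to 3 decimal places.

R1: long=0.29 → w = 0.2900
R2: acceptable=0.49, long=0.29; AND[a·b] → w = 0.1421
R3: short=0.93 → w = 0.9300
R4: poor=0.10, ¬short=1−0.93=0.07; AND[a·b] → w = 0.0070
Rules with consequent 'strong': {R2, R4} → strengths 0.1421, 0.0070
Aggregate via t-conorm [a + b − a·b]: 0.1481

0.148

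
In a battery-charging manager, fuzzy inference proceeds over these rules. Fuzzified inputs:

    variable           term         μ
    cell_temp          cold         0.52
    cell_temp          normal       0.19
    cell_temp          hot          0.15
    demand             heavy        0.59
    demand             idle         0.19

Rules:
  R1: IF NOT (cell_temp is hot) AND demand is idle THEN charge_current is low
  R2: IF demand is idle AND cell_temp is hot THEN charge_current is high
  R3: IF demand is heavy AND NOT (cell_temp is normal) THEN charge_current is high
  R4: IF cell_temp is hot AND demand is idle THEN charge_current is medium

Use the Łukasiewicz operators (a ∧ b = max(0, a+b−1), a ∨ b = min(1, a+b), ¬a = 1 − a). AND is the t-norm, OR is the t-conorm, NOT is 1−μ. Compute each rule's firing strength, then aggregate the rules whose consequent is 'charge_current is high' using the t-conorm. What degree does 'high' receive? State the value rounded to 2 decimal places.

0.40

R1: ¬hot=1−0.15=0.85, idle=0.19; AND[max(0, a+b−1)] → w = 0.04
R2: idle=0.19, hot=0.15; AND[max(0, a+b−1)] → w = 0.00
R3: heavy=0.59, ¬normal=1−0.19=0.81; AND[max(0, a+b−1)] → w = 0.40
R4: hot=0.15, idle=0.19; AND[max(0, a+b−1)] → w = 0.00
Rules with consequent 'high': {R2, R3} → strengths 0.00, 0.40
Aggregate via t-conorm [min(1, a+b)]: 0.40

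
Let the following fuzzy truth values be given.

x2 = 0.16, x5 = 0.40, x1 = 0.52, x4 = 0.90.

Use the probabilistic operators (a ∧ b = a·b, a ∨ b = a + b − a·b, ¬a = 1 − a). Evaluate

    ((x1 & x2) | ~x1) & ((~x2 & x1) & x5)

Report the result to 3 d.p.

0.091

x1 & x2 = a·b on (0.5200, 0.1600) = 0.0832
~x1 = 1 − 0.5200 = 0.4800
(x1 & x2) | ~x1 = a + b − a·b on (0.0832, 0.4800) = 0.5233
~x2 = 1 − 0.1600 = 0.8400
~x2 & x1 = a·b on (0.8400, 0.5200) = 0.4368
(~x2 & x1) & x5 = a·b on (0.4368, 0.4000) = 0.1747
((x1 & x2) | ~x1) & ((~x2 & x1) & x5) = a·b on (0.5233, 0.1747) = 0.0914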